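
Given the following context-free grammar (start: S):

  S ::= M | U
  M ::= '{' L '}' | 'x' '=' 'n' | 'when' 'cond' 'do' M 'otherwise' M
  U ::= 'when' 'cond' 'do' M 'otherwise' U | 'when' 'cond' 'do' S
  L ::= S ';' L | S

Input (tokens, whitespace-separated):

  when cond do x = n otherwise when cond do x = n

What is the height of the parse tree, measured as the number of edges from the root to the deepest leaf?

5

[S [U when cond do [M x = n] otherwise [U when cond do [S [M x = n]]]]]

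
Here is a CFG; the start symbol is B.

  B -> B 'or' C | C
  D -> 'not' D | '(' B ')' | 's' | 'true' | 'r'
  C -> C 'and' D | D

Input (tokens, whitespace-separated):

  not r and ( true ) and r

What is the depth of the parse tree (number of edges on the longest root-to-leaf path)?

[B [C [C [C [D not [D r]]] and [D ( [B [C [D true]]] )]] and [D r]]]

7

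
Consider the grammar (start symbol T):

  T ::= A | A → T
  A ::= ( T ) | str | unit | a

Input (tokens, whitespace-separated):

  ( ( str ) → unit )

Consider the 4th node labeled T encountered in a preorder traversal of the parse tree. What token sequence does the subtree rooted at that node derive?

unit

[T [A ( [T [A ( [T [A str]] )] → [T [A unit]]] )]]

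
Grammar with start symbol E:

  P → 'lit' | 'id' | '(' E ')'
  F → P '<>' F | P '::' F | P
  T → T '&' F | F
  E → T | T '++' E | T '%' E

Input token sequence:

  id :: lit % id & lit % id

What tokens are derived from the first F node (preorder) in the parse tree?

id :: lit

[E [T [F [P id] :: [F [P lit]]]] % [E [T [T [F [P id]]] & [F [P lit]]] % [E [T [F [P id]]]]]]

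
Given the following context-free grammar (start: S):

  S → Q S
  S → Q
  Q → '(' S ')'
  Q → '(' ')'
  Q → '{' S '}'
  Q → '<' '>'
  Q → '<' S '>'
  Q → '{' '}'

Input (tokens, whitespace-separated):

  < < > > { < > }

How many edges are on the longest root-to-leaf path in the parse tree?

[S [Q < [S [Q < >]] >] [S [Q { [S [Q < >]] }]]]

5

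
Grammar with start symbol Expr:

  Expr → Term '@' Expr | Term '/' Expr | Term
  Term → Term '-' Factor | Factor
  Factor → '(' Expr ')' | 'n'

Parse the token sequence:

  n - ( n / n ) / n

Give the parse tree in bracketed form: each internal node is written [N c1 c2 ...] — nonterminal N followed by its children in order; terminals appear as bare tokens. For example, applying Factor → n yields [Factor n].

Expr
Term / Expr
Term - Factor / Expr
Factor - Factor / Expr
n - Factor / Expr
n - ( Expr ) / Expr
n - ( Term / Expr ) / Expr
n - ( Factor / Expr ) / Expr
n - ( n / Expr ) / Expr
n - ( n / Term ) / Expr
n - ( n / Factor ) / Expr
n - ( n / n ) / Expr
n - ( n / n ) / Term
n - ( n / n ) / Factor
n - ( n / n ) / n

[Expr [Term [Term [Factor n]] - [Factor ( [Expr [Term [Factor n]] / [Expr [Term [Factor n]]]] )]] / [Expr [Term [Factor n]]]]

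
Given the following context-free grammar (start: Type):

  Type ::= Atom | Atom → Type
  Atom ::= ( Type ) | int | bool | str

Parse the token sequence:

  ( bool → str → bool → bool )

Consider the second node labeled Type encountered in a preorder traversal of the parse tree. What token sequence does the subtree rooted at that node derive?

bool → str → bool → bool

[Type [Atom ( [Type [Atom bool] → [Type [Atom str] → [Type [Atom bool] → [Type [Atom bool]]]]] )]]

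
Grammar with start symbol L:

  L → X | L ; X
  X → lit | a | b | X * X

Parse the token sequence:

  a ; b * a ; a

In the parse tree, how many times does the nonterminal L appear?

[L [L [L [X a]] ; [X [X b] * [X a]]] ; [X a]]

3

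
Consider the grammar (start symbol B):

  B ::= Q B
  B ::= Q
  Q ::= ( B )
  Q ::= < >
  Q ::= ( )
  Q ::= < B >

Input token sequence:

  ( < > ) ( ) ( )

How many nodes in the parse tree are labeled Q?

4

[B [Q ( [B [Q < >]] )] [B [Q ( )] [B [Q ( )]]]]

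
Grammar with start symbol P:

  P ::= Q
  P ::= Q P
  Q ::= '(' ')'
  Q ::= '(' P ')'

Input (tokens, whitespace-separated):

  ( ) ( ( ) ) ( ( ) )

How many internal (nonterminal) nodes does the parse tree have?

[P [Q ( )] [P [Q ( [P [Q ( )]] )] [P [Q ( [P [Q ( )]] )]]]]

10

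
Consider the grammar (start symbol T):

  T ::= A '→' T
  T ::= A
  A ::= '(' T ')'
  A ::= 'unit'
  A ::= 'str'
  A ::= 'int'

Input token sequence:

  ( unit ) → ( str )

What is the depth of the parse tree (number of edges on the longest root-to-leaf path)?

[T [A ( [T [A unit]] )] → [T [A ( [T [A str]] )]]]

5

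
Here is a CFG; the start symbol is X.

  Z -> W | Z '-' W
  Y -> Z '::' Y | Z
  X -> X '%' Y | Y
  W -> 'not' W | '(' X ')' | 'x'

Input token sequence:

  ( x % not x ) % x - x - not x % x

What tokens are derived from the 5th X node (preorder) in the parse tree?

[X [X [X [Y [Z [W ( [X [X [Y [Z [W x]]]] % [Y [Z [W not [W x]]]]] )]]]] % [Y [Z [Z [Z [W x]] - [W x]] - [W not [W x]]]]] % [Y [Z [W x]]]]

x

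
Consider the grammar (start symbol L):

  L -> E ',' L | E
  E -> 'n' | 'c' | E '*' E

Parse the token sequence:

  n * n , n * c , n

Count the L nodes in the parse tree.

[L [E [E n] * [E n]] , [L [E [E n] * [E c]] , [L [E n]]]]

3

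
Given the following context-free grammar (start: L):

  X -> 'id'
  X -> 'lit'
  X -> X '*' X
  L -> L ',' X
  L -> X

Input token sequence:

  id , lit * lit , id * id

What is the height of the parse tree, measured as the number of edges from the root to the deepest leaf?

4

[L [L [L [X id]] , [X [X lit] * [X lit]]] , [X [X id] * [X id]]]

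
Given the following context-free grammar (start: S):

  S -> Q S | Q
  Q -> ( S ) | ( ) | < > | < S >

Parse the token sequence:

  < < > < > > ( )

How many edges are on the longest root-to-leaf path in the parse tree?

5

[S [Q < [S [Q < >] [S [Q < >]]] >] [S [Q ( )]]]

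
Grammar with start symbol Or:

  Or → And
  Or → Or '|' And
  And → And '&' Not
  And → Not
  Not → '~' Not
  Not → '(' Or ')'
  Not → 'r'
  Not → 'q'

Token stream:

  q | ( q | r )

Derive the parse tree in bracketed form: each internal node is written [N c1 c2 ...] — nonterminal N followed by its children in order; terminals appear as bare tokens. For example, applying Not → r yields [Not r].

Or
Or | And
And | And
Not | And
q | And
q | Not
q | ( Or )
q | ( Or | And )
q | ( And | And )
q | ( Not | And )
q | ( q | And )
q | ( q | Not )
q | ( q | r )

[Or [Or [And [Not q]]] | [And [Not ( [Or [Or [And [Not q]]] | [And [Not r]]] )]]]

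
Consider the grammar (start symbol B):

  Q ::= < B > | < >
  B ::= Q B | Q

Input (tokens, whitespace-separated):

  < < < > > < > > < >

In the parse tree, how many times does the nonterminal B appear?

[B [Q < [B [Q < [B [Q < >]] >] [B [Q < >]]] >] [B [Q < >]]]

5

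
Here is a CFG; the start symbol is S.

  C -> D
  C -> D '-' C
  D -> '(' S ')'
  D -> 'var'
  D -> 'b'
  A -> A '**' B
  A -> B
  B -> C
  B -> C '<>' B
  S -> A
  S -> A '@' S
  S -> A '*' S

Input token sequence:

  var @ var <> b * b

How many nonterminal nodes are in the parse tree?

[S [A [B [C [D var]]]] @ [S [A [B [C [D var]] <> [B [C [D b]]]]] * [S [A [B [C [D b]]]]]]]

18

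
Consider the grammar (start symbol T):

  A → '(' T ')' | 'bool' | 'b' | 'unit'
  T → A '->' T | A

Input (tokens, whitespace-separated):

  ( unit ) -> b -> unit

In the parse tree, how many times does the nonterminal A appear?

[T [A ( [T [A unit]] )] -> [T [A b] -> [T [A unit]]]]

4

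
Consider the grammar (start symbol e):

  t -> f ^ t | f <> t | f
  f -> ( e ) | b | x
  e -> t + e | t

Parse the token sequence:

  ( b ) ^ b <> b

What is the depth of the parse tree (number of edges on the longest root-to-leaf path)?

6

[e [t [f ( [e [t [f b]]] )] ^ [t [f b] <> [t [f b]]]]]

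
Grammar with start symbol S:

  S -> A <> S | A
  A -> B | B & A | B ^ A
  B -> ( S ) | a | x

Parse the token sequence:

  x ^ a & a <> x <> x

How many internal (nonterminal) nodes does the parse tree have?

[S [A [B x] ^ [A [B a] & [A [B a]]]] <> [S [A [B x]] <> [S [A [B x]]]]]

13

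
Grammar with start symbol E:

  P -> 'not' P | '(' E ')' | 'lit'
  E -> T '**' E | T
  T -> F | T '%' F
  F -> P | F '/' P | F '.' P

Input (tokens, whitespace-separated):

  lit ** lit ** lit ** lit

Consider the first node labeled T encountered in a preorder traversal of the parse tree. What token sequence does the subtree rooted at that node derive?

lit

[E [T [F [P lit]]] ** [E [T [F [P lit]]] ** [E [T [F [P lit]]] ** [E [T [F [P lit]]]]]]]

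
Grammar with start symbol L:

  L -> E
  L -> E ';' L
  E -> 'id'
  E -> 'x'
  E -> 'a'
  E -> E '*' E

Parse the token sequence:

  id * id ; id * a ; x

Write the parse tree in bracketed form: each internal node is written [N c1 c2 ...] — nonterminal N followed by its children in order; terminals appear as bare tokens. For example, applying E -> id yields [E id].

[L [E [E id] * [E id]] ; [L [E [E id] * [E a]] ; [L [E x]]]]

L
E ; L
E * E ; L
id * E ; L
id * id ; L
id * id ; E ; L
id * id ; E * E ; L
id * id ; id * E ; L
id * id ; id * a ; L
id * id ; id * a ; E
id * id ; id * a ; x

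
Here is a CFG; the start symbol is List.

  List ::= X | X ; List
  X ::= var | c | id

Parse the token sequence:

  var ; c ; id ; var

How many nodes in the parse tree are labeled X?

4

[List [X var] ; [List [X c] ; [List [X id] ; [List [X var]]]]]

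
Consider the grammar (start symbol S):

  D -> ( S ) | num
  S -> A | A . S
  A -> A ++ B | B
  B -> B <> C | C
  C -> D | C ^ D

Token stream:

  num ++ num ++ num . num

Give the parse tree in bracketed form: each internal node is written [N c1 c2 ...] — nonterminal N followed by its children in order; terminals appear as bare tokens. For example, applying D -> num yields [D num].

S
A . S
A ++ B . S
A ++ B ++ B . S
B ++ B ++ B . S
C ++ B ++ B . S
D ++ B ++ B . S
num ++ B ++ B . S
num ++ C ++ B . S
num ++ D ++ B . S
num ++ num ++ B . S
num ++ num ++ C . S
num ++ num ++ D . S
num ++ num ++ num . S
num ++ num ++ num . A
num ++ num ++ num . B
num ++ num ++ num . C
num ++ num ++ num . D
num ++ num ++ num . num

[S [A [A [A [B [C [D num]]]] ++ [B [C [D num]]]] ++ [B [C [D num]]]] . [S [A [B [C [D num]]]]]]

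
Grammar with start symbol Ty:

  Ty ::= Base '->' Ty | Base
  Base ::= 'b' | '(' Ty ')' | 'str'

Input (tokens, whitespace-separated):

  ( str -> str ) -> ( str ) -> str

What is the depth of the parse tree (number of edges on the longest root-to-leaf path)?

[Ty [Base ( [Ty [Base str] -> [Ty [Base str]]] )] -> [Ty [Base ( [Ty [Base str]] )] -> [Ty [Base str]]]]

5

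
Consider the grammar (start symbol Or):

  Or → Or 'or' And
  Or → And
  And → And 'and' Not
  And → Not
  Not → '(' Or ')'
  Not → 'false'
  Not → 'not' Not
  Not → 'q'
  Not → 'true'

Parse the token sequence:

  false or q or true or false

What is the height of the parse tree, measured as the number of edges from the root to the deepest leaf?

[Or [Or [Or [Or [And [Not false]]] or [And [Not q]]] or [And [Not true]]] or [And [Not false]]]

6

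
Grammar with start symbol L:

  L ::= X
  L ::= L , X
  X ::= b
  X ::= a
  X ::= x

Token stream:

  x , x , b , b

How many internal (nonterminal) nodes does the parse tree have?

8

[L [L [L [L [X x]] , [X x]] , [X b]] , [X b]]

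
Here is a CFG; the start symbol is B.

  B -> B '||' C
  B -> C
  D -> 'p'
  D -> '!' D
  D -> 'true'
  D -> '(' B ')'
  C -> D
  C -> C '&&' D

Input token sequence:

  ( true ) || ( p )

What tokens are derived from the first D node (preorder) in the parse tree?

( true )

[B [B [C [D ( [B [C [D true]]] )]]] || [C [D ( [B [C [D p]]] )]]]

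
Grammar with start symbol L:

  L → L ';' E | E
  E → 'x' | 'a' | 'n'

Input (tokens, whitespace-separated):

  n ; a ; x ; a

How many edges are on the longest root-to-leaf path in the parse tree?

5

[L [L [L [L [E n]] ; [E a]] ; [E x]] ; [E a]]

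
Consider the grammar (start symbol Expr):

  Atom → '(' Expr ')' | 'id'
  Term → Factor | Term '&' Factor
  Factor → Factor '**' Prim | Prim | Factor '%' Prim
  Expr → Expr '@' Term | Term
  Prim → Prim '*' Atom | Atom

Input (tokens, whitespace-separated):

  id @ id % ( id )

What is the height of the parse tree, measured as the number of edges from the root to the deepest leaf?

10

[Expr [Expr [Term [Factor [Prim [Atom id]]]]] @ [Term [Factor [Factor [Prim [Atom id]]] % [Prim [Atom ( [Expr [Term [Factor [Prim [Atom id]]]]] )]]]]]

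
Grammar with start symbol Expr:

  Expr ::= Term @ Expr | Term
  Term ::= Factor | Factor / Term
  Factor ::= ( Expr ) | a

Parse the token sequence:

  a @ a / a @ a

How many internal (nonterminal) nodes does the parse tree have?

[Expr [Term [Factor a]] @ [Expr [Term [Factor a] / [Term [Factor a]]] @ [Expr [Term [Factor a]]]]]

11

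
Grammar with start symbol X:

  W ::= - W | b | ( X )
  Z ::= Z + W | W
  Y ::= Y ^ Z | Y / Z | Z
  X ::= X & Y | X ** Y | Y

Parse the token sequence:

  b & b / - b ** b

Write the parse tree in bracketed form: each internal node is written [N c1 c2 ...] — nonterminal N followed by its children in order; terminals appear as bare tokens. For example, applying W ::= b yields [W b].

X
X ** Y
X & Y ** Y
Y & Y ** Y
Z & Y ** Y
W & Y ** Y
b & Y ** Y
b & Y / Z ** Y
b & Z / Z ** Y
b & W / Z ** Y
b & b / Z ** Y
b & b / W ** Y
b & b / - W ** Y
b & b / - b ** Y
b & b / - b ** Z
b & b / - b ** W
b & b / - b ** b

[X [X [X [Y [Z [W b]]]] & [Y [Y [Z [W b]]] / [Z [W - [W b]]]]] ** [Y [Z [W b]]]]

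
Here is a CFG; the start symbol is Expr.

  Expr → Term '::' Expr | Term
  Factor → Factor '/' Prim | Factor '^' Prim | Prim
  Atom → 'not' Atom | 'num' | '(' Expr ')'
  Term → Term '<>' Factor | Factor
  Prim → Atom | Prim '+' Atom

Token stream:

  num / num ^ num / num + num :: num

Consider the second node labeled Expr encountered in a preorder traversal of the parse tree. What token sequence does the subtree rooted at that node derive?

[Expr [Term [Factor [Factor [Factor [Factor [Prim [Atom num]]] / [Prim [Atom num]]] ^ [Prim [Atom num]]] / [Prim [Prim [Atom num]] + [Atom num]]]] :: [Expr [Term [Factor [Prim [Atom num]]]]]]

num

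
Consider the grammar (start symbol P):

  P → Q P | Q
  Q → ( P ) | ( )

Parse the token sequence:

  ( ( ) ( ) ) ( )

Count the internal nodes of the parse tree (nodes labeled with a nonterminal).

[P [Q ( [P [Q ( )] [P [Q ( )]]] )] [P [Q ( )]]]

8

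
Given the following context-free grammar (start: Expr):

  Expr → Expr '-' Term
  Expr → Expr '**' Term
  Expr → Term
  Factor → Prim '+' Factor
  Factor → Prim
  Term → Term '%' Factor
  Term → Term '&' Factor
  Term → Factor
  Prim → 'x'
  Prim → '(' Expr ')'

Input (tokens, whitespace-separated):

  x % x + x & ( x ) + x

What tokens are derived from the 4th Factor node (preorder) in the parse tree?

[Expr [Term [Term [Term [Factor [Prim x]]] % [Factor [Prim x] + [Factor [Prim x]]]] & [Factor [Prim ( [Expr [Term [Factor [Prim x]]]] )] + [Factor [Prim x]]]]]

( x ) + x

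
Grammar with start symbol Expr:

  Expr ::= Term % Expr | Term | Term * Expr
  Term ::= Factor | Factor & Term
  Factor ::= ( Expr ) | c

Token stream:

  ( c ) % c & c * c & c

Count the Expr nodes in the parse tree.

[Expr [Term [Factor ( [Expr [Term [Factor c]]] )]] % [Expr [Term [Factor c] & [Term [Factor c]]] * [Expr [Term [Factor c] & [Term [Factor c]]]]]]

4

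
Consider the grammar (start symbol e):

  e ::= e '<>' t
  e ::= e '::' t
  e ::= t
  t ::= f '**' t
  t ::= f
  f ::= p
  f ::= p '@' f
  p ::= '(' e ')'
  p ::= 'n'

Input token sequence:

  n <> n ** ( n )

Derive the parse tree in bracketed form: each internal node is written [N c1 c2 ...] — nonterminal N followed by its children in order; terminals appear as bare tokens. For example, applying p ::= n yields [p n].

e
e <> t
t <> t
f <> t
p <> t
n <> t
n <> f ** t
n <> p ** t
n <> n ** t
n <> n ** f
n <> n ** p
n <> n ** ( e )
n <> n ** ( t )
n <> n ** ( f )
n <> n ** ( p )
n <> n ** ( n )

[e [e [t [f [p n]]]] <> [t [f [p n]] ** [t [f [p ( [e [t [f [p n]]]] )]]]]]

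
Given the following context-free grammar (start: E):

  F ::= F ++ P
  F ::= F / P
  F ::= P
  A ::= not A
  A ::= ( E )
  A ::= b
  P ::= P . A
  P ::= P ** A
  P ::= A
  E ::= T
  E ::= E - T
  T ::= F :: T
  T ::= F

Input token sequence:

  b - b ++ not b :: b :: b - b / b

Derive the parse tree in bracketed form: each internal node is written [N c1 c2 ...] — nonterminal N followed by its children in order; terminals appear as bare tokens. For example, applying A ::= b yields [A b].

[E [E [E [T [F [P [A b]]]]] - [T [F [F [P [A b]]] ++ [P [A not [A b]]]] :: [T [F [P [A b]]] :: [T [F [P [A b]]]]]]] - [T [F [F [P [A b]]] / [P [A b]]]]]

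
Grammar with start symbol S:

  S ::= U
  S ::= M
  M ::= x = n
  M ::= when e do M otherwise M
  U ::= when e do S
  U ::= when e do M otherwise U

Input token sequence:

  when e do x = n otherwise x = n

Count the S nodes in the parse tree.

[S [M when e do [M x = n] otherwise [M x = n]]]

1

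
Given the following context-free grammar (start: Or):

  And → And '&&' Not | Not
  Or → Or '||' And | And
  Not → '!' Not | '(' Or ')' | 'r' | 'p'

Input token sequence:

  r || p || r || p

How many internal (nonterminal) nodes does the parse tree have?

12

[Or [Or [Or [Or [And [Not r]]] || [And [Not p]]] || [And [Not r]]] || [And [Not p]]]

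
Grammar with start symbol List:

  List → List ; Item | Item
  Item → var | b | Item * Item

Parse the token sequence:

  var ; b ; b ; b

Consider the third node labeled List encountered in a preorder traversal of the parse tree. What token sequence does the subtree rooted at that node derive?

var ; b

[List [List [List [List [Item var]] ; [Item b]] ; [Item b]] ; [Item b]]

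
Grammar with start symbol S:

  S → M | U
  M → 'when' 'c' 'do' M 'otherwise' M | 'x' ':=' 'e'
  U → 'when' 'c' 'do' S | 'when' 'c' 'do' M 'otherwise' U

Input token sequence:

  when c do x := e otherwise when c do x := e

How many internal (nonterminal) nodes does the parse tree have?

6

[S [U when c do [M x := e] otherwise [U when c do [S [M x := e]]]]]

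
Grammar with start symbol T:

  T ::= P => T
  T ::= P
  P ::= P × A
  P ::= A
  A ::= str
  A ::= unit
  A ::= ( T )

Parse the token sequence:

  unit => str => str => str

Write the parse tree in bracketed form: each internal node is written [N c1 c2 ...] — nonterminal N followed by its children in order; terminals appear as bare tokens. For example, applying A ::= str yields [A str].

T
P => T
A => T
unit => T
unit => P => T
unit => A => T
unit => str => T
unit => str => P => T
unit => str => A => T
unit => str => str => T
unit => str => str => P
unit => str => str => A
unit => str => str => str

[T [P [A unit]] => [T [P [A str]] => [T [P [A str]] => [T [P [A str]]]]]]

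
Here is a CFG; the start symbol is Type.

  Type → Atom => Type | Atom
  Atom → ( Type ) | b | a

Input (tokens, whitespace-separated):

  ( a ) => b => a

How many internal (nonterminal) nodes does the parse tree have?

8

[Type [Atom ( [Type [Atom a]] )] => [Type [Atom b] => [Type [Atom a]]]]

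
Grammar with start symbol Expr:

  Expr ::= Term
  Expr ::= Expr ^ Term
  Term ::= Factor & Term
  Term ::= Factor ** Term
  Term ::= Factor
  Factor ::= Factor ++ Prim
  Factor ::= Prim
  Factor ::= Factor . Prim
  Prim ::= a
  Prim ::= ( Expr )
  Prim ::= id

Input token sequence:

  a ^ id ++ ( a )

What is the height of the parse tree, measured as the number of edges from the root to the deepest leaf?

8

[Expr [Expr [Term [Factor [Prim a]]]] ^ [Term [Factor [Factor [Prim id]] ++ [Prim ( [Expr [Term [Factor [Prim a]]]] )]]]]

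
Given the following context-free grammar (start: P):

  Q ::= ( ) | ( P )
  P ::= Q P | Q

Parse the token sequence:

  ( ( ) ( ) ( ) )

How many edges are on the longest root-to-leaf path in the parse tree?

[P [Q ( [P [Q ( )] [P [Q ( )] [P [Q ( )]]]] )]]

6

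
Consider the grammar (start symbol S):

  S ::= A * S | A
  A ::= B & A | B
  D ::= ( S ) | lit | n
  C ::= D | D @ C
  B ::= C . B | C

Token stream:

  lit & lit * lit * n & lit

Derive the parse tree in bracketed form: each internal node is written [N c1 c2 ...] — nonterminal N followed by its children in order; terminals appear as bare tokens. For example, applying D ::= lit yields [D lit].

[S [A [B [C [D lit]]] & [A [B [C [D lit]]]]] * [S [A [B [C [D lit]]]] * [S [A [B [C [D n]]] & [A [B [C [D lit]]]]]]]]

S
A * S
B & A * S
C & A * S
D & A * S
lit & A * S
lit & B * S
lit & C * S
lit & D * S
lit & lit * S
lit & lit * A * S
lit & lit * B * S
lit & lit * C * S
lit & lit * D * S
lit & lit * lit * S
lit & lit * lit * A
lit & lit * lit * B & A
lit & lit * lit * C & A
lit & lit * lit * D & A
lit & lit * lit * n & A
lit & lit * lit * n & B
lit & lit * lit * n & C
lit & lit * lit * n & D
lit & lit * lit * n & lit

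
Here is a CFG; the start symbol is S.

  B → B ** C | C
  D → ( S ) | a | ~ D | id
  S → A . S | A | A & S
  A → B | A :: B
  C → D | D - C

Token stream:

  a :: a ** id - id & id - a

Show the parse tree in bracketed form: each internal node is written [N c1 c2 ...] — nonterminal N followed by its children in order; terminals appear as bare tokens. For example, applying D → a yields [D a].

[S [A [A [B [C [D a]]]] :: [B [B [C [D a]]] ** [C [D id] - [C [D id]]]]] & [S [A [B [C [D id] - [C [D a]]]]]]]

S
A & S
A :: B & S
B :: B & S
C :: B & S
D :: B & S
a :: B & S
a :: B ** C & S
a :: C ** C & S
a :: D ** C & S
a :: a ** C & S
a :: a ** D - C & S
a :: a ** id - C & S
a :: a ** id - D & S
a :: a ** id - id & S
a :: a ** id - id & A
a :: a ** id - id & B
a :: a ** id - id & C
a :: a ** id - id & D - C
a :: a ** id - id & id - C
a :: a ** id - id & id - D
a :: a ** id - id & id - a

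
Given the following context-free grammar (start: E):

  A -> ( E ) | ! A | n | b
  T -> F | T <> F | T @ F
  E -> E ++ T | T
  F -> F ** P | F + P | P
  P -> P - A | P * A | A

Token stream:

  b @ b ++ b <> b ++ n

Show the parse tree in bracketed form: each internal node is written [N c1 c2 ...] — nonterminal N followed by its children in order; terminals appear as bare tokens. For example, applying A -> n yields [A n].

[E [E [E [T [T [F [P [A b]]]] @ [F [P [A b]]]]] ++ [T [T [F [P [A b]]]] <> [F [P [A b]]]]] ++ [T [F [P [A n]]]]]

E
E ++ T
E ++ T ++ T
T ++ T ++ T
T @ F ++ T ++ T
F @ F ++ T ++ T
P @ F ++ T ++ T
A @ F ++ T ++ T
b @ F ++ T ++ T
b @ P ++ T ++ T
b @ A ++ T ++ T
b @ b ++ T ++ T
b @ b ++ T <> F ++ T
b @ b ++ F <> F ++ T
b @ b ++ P <> F ++ T
b @ b ++ A <> F ++ T
b @ b ++ b <> F ++ T
b @ b ++ b <> P ++ T
b @ b ++ b <> A ++ T
b @ b ++ b <> b ++ T
b @ b ++ b <> b ++ F
b @ b ++ b <> b ++ P
b @ b ++ b <> b ++ A
b @ b ++ b <> b ++ n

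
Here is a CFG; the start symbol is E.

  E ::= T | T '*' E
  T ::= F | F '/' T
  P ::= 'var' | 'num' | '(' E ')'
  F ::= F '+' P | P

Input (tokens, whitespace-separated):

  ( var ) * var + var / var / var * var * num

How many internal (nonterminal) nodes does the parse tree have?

28

[E [T [F [P ( [E [T [F [P var]]]] )]]] * [E [T [F [F [P var]] + [P var]] / [T [F [P var]] / [T [F [P var]]]]] * [E [T [F [P var]]] * [E [T [F [P num]]]]]]]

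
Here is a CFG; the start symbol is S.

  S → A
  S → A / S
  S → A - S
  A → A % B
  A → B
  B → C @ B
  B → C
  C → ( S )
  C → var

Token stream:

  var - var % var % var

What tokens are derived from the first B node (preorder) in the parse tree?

var

[S [A [B [C var]]] - [S [A [A [A [B [C var]]] % [B [C var]]] % [B [C var]]]]]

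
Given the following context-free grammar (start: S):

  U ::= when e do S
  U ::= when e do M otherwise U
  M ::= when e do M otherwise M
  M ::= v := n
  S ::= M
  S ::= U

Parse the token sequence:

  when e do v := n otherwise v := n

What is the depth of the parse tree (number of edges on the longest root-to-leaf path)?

[S [M when e do [M v := n] otherwise [M v := n]]]

3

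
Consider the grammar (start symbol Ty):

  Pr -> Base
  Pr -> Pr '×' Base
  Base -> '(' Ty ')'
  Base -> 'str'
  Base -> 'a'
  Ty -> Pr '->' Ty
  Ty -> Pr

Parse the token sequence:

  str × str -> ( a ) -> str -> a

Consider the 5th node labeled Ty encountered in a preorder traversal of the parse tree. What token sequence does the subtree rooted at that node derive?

[Ty [Pr [Pr [Base str]] × [Base str]] -> [Ty [Pr [Base ( [Ty [Pr [Base a]]] )]] -> [Ty [Pr [Base str]] -> [Ty [Pr [Base a]]]]]]

a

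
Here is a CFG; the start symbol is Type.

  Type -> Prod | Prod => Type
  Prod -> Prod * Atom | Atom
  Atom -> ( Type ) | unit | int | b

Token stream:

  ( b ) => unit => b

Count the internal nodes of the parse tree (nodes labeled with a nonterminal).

[Type [Prod [Atom ( [Type [Prod [Atom b]]] )]] => [Type [Prod [Atom unit]] => [Type [Prod [Atom b]]]]]

12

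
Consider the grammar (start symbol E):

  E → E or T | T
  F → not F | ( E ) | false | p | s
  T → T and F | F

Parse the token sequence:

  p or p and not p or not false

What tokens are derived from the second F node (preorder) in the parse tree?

p

[E [E [E [T [F p]]] or [T [T [F p]] and [F not [F p]]]] or [T [F not [F false]]]]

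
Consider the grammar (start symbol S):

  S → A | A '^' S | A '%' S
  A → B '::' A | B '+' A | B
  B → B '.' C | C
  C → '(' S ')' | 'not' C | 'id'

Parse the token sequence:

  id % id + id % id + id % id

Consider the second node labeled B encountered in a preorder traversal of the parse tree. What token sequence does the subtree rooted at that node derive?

[S [A [B [C id]]] % [S [A [B [C id]] + [A [B [C id]]]] % [S [A [B [C id]] + [A [B [C id]]]] % [S [A [B [C id]]]]]]]

id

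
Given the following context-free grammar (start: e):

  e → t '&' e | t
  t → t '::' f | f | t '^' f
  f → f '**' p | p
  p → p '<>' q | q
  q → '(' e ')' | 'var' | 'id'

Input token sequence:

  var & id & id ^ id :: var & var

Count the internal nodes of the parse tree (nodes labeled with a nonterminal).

28

[e [t [f [p [q var]]]] & [e [t [f [p [q id]]]] & [e [t [t [t [f [p [q id]]]] ^ [f [p [q id]]]] :: [f [p [q var]]]] & [e [t [f [p [q var]]]]]]]]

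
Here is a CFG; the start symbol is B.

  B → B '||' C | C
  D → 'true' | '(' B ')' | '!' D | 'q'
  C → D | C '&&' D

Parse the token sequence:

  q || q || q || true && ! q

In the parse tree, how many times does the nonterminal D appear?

6

[B [B [B [B [C [D q]]] || [C [D q]]] || [C [D q]]] || [C [C [D true]] && [D ! [D q]]]]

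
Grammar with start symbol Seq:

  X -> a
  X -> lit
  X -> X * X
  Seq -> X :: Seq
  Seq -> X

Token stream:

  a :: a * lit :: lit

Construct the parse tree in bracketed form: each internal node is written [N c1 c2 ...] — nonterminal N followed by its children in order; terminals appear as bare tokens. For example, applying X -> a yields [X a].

Seq
X :: Seq
a :: Seq
a :: X :: Seq
a :: X * X :: Seq
a :: a * X :: Seq
a :: a * lit :: Seq
a :: a * lit :: X
a :: a * lit :: lit

[Seq [X a] :: [Seq [X [X a] * [X lit]] :: [Seq [X lit]]]]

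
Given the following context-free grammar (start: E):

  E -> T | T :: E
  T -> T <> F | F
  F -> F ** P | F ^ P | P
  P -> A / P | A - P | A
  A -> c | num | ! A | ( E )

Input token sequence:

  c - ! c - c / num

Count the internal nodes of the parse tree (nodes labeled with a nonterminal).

12

[E [T [F [P [A c] - [P [A ! [A c]] - [P [A c] / [P [A num]]]]]]]]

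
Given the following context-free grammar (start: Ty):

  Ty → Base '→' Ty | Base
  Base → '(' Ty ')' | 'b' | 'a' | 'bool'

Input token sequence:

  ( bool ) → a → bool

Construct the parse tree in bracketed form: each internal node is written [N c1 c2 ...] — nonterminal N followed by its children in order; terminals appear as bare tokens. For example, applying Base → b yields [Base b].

[Ty [Base ( [Ty [Base bool]] )] → [Ty [Base a] → [Ty [Base bool]]]]

Ty
Base → Ty
( Ty ) → Ty
( Base ) → Ty
( bool ) → Ty
( bool ) → Base → Ty
( bool ) → a → Ty
( bool ) → a → Base
( bool ) → a → bool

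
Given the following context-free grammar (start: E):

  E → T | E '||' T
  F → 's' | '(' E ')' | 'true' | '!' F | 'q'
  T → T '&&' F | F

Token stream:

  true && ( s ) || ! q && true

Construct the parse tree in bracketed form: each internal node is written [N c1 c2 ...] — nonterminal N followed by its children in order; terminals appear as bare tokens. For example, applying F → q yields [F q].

E
E || T
T || T
T && F || T
F && F || T
true && F || T
true && ( E ) || T
true && ( T ) || T
true && ( F ) || T
true && ( s ) || T
true && ( s ) || T && F
true && ( s ) || F && F
true && ( s ) || ! F && F
true && ( s ) || ! q && F
true && ( s ) || ! q && true

[E [E [T [T [F true]] && [F ( [E [T [F s]]] )]]] || [T [T [F ! [F q]]] && [F true]]]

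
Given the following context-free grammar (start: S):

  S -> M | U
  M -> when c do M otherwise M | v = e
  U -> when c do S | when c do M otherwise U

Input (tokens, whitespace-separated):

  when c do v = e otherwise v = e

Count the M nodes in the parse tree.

[S [M when c do [M v = e] otherwise [M v = e]]]

3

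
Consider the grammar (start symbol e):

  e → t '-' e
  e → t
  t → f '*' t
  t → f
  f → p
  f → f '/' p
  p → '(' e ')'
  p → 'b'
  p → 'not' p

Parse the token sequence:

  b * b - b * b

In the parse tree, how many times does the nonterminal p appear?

[e [t [f [p b]] * [t [f [p b]]]] - [e [t [f [p b]] * [t [f [p b]]]]]]

4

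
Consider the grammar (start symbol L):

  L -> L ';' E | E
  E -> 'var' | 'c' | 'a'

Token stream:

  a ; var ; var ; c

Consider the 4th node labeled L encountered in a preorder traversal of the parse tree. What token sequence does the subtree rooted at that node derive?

[L [L [L [L [E a]] ; [E var]] ; [E var]] ; [E c]]

a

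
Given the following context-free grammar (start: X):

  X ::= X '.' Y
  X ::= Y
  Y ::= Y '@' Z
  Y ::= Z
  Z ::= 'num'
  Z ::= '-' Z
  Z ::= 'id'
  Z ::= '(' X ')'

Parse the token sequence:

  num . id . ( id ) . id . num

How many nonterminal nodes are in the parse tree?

18

[X [X [X [X [X [Y [Z num]]] . [Y [Z id]]] . [Y [Z ( [X [Y [Z id]]] )]]] . [Y [Z id]]] . [Y [Z num]]]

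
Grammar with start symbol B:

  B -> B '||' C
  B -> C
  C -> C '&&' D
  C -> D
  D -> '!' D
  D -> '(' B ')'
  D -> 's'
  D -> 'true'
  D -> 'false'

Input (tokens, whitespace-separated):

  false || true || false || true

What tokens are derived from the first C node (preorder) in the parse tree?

[B [B [B [B [C [D false]]] || [C [D true]]] || [C [D false]]] || [C [D true]]]

false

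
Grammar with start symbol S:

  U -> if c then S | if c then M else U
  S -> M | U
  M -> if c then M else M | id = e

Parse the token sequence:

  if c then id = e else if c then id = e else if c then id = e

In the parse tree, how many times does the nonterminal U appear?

[S [U if c then [M id = e] else [U if c then [M id = e] else [U if c then [S [M id = e]]]]]]

3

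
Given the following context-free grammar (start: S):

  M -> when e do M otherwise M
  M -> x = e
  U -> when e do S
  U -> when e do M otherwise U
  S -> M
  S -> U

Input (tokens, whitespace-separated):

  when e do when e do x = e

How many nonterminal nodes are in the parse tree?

6

[S [U when e do [S [U when e do [S [M x = e]]]]]]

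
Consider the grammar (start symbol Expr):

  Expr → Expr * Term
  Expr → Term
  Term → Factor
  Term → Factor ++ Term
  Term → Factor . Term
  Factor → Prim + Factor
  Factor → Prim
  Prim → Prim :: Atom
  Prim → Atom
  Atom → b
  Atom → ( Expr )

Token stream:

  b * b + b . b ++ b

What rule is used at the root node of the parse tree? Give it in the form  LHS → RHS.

[Expr [Expr [Term [Factor [Prim [Atom b]]]]] * [Term [Factor [Prim [Atom b]] + [Factor [Prim [Atom b]]]] . [Term [Factor [Prim [Atom b]]] ++ [Term [Factor [Prim [Atom b]]]]]]]

Expr → Expr * Term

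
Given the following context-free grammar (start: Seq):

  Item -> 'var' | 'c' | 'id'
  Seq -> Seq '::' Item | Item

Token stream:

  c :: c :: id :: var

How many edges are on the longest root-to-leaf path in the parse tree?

5

[Seq [Seq [Seq [Seq [Item c]] :: [Item c]] :: [Item id]] :: [Item var]]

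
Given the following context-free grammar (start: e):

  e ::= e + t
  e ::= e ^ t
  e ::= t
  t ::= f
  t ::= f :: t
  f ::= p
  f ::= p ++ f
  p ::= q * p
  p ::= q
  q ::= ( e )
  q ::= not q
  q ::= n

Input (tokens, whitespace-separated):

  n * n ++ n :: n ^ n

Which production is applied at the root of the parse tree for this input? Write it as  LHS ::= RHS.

e ::= e ^ t

[e [e [t [f [p [q n] * [p [q n]]] ++ [f [p [q n]]]] :: [t [f [p [q n]]]]]] ^ [t [f [p [q n]]]]]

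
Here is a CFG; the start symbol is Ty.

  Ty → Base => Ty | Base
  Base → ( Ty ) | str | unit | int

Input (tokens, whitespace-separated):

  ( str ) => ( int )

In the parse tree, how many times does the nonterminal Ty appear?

4

[Ty [Base ( [Ty [Base str]] )] => [Ty [Base ( [Ty [Base int]] )]]]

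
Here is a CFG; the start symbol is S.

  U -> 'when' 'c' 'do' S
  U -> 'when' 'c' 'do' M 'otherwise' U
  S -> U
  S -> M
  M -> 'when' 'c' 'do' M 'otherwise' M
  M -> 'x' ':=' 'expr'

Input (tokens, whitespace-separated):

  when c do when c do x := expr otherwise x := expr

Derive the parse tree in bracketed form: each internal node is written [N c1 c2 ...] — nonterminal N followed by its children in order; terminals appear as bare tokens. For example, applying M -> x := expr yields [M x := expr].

[S [U when c do [S [M when c do [M x := expr] otherwise [M x := expr]]]]]

S
U
when c do S
when c do M
when c do when c do M otherwise M
when c do when c do x := expr otherwise M
when c do when c do x := expr otherwise x := expr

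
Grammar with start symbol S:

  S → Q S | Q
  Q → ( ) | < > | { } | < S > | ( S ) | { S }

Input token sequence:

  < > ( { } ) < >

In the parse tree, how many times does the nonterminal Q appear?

4

[S [Q < >] [S [Q ( [S [Q { }]] )] [S [Q < >]]]]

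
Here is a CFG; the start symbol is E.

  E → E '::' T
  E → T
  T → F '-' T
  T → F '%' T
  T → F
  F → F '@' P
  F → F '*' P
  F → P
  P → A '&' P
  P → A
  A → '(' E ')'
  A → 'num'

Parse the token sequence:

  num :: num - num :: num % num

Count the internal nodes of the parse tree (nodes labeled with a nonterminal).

23

[E [E [E [T [F [P [A num]]]]] :: [T [F [P [A num]]] - [T [F [P [A num]]]]]] :: [T [F [P [A num]]] % [T [F [P [A num]]]]]]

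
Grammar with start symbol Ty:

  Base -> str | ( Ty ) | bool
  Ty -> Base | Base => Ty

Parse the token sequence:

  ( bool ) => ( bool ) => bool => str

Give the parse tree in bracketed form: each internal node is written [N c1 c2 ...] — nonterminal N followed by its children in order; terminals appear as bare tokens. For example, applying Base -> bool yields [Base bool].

[Ty [Base ( [Ty [Base bool]] )] => [Ty [Base ( [Ty [Base bool]] )] => [Ty [Base bool] => [Ty [Base str]]]]]

Ty
Base => Ty
( Ty ) => Ty
( Base ) => Ty
( bool ) => Ty
( bool ) => Base => Ty
( bool ) => ( Ty ) => Ty
( bool ) => ( Base ) => Ty
( bool ) => ( bool ) => Ty
( bool ) => ( bool ) => Base => Ty
( bool ) => ( bool ) => bool => Ty
( bool ) => ( bool ) => bool => Base
( bool ) => ( bool ) => bool => str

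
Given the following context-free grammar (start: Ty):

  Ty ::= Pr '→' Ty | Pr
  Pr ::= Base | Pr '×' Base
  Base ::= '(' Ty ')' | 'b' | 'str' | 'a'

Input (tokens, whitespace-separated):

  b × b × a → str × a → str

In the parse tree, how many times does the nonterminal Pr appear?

[Ty [Pr [Pr [Pr [Base b]] × [Base b]] × [Base a]] → [Ty [Pr [Pr [Base str]] × [Base a]] → [Ty [Pr [Base str]]]]]

6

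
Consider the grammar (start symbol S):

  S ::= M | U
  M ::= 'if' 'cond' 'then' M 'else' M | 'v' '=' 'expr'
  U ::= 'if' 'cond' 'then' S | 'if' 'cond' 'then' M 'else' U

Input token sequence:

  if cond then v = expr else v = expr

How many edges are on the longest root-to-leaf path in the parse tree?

[S [M if cond then [M v = expr] else [M v = expr]]]

3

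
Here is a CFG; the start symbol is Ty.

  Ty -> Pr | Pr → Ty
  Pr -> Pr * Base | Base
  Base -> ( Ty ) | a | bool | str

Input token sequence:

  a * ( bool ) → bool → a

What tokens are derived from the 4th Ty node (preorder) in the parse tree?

[Ty [Pr [Pr [Base a]] * [Base ( [Ty [Pr [Base bool]]] )]] → [Ty [Pr [Base bool]] → [Ty [Pr [Base a]]]]]

a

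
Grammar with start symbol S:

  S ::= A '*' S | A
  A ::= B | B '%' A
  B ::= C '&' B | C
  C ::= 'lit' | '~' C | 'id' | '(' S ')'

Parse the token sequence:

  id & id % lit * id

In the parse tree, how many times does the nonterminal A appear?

[S [A [B [C id] & [B [C id]]] % [A [B [C lit]]]] * [S [A [B [C id]]]]]

3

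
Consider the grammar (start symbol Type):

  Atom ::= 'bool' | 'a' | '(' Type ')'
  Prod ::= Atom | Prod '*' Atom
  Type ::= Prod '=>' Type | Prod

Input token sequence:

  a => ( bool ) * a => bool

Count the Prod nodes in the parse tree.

[Type [Prod [Atom a]] => [Type [Prod [Prod [Atom ( [Type [Prod [Atom bool]]] )]] * [Atom a]] => [Type [Prod [Atom bool]]]]]

5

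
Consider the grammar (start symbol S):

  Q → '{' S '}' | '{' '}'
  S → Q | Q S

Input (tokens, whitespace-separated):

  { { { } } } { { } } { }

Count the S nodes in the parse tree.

6

[S [Q { [S [Q { [S [Q { }]] }]] }] [S [Q { [S [Q { }]] }] [S [Q { }]]]]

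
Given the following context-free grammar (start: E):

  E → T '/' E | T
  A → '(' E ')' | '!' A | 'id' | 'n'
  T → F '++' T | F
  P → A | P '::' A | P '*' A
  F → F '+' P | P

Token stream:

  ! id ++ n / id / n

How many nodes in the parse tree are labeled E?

[E [T [F [P [A ! [A id]]]] ++ [T [F [P [A n]]]]] / [E [T [F [P [A id]]]] / [E [T [F [P [A n]]]]]]]

3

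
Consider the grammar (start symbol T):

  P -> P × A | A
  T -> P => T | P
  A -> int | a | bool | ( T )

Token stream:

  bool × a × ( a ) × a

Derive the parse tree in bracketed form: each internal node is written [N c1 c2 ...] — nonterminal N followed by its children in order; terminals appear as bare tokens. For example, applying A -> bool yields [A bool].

[T [P [P [P [P [A bool]] × [A a]] × [A ( [T [P [A a]]] )]] × [A a]]]

T
P
P × A
P × A × A
P × A × A × A
A × A × A × A
bool × A × A × A
bool × a × A × A
bool × a × ( T ) × A
bool × a × ( P ) × A
bool × a × ( A ) × A
bool × a × ( a ) × A
bool × a × ( a ) × a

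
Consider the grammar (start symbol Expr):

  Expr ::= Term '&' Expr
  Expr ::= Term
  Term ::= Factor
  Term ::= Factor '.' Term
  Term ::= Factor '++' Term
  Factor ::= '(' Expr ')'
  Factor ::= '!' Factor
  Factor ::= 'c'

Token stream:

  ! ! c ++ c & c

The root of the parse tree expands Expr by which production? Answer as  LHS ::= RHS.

Expr ::= Term '&' Expr

[Expr [Term [Factor ! [Factor ! [Factor c]]] ++ [Term [Factor c]]] & [Expr [Term [Factor c]]]]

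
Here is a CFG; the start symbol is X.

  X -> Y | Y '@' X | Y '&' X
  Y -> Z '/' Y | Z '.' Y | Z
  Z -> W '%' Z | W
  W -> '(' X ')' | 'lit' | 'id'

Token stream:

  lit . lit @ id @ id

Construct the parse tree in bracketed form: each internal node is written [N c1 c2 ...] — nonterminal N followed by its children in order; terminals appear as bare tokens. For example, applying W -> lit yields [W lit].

X
Y @ X
Z . Y @ X
W . Y @ X
lit . Y @ X
lit . Z @ X
lit . W @ X
lit . lit @ X
lit . lit @ Y @ X
lit . lit @ Z @ X
lit . lit @ W @ X
lit . lit @ id @ X
lit . lit @ id @ Y
lit . lit @ id @ Z
lit . lit @ id @ W
lit . lit @ id @ id

[X [Y [Z [W lit]] . [Y [Z [W lit]]]] @ [X [Y [Z [W id]]] @ [X [Y [Z [W id]]]]]]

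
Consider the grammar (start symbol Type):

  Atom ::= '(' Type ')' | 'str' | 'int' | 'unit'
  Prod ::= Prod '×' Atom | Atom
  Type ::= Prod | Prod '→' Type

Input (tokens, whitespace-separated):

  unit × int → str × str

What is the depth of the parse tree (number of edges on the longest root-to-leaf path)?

[Type [Prod [Prod [Atom unit]] × [Atom int]] → [Type [Prod [Prod [Atom str]] × [Atom str]]]]

5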